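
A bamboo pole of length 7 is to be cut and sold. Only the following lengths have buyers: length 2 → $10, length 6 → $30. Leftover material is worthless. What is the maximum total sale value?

Build r[k] bottom-up: r[k] = max over allowed piece i of (p[i] + r[k−i]).
r[1] = 0
r[2] = 10
r[3] = 10
r[4] = 20  (first piece 2, then r[2]=10)
r[5] = 20
r[6] = max(10+20, 30+0) = 30
r[7] = max(10+20, 30+0) = 30
One optimal cutting: pieces 2 + 2 + 2 with 1 foot of scrap → $30.

30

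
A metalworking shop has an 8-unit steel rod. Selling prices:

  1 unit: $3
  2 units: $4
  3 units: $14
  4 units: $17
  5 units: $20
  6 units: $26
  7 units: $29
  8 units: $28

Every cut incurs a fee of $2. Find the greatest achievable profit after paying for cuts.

32

Let net[k] be the best obtainable value from length k. For each k, try every first piece i and keep the best of price[i] + net[k−i] minus the 2 cut fee when i<k.
net[1] = 3
net[2] = max(3+3-2, 4+0) = 4
net[3] = max(3+4-2, 4+3-2, 14+0) = 14
net[4] = max(3+14-2, 4+4-2, 14+3-2, 17+0) = 17
net[5] = max(3+17-2, 4+14-2, 14+4-2, 17+3-2, 20+0) = 20
net[6] = max(3+20-2, 4+17-2, 14+14-2, 17+4-2, 20+3-2, 26+0) = 26
net[7] = max(3+26-2, 4+20-2, 14+17-2, …, 26+3-2, 29+0) = 29
net[8] = max(3+29-2, 4+26-2, 14+20-2, …, 29+3-2, 28+0) = 32
One optimal plan: pieces 5 + 3 (1 cut) → $34 − $2 = $32.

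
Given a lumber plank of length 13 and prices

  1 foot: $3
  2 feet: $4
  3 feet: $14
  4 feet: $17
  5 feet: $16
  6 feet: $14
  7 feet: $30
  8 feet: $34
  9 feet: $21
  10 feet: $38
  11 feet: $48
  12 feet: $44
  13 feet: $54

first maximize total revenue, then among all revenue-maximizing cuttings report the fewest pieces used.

4

Build r[k] bottom-up: r[k] = max over allowed piece i of (p[i] + r[k−i]).
r[1] = 3
r[2] = 6  (first piece 1, then r[1]=3)
r[3] = 14
r[4] = 17  (first piece 1, then r[3]=14)
r[5] = 20  (first piece 1, then r[4]=17)
r[6] = 28  (first piece 3, then r[3]=14)
r[7] = 31  (first piece 1, then r[6]=28)
r[8] = 34  (first piece 1, then r[7]=31)
r[9] = 42  (first piece 3, then r[6]=28)
r[10] = 45  (first piece 1, then r[9]=42)
r[11] = 48  (first piece 1, then r[10]=45)
r[12] = 56  (first piece 3, then r[9]=42)
r[13] = 59  (first piece 1, then r[12]=56)
Maximum revenue is $59.
Now minimize piece count subject to staying optimal: for each k, pieces[k] = 1 + min over i with p[i]+r[k−i]=r[k] of pieces[k−i].
pieces[10] = 3
pieces[11] = 1
pieces[12] = 4
pieces[13] = 4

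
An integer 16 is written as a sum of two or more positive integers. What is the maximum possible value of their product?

Let f[k] be the best product for length k (with at least one cut). For each first piece i, the rest contributes max(k−i, f[k−i]).
Small cases: f[2]=1, f[3]=2, f[4]=4, f[5]=6, f[6]=9, f[7]=12, f[8]=18, f[9]=27, f[10]=36.
f[11] = max(1·36, 2·27, 3·18, …, 9·2, 10·1) = 54
f[12] = max(1·54, 2·36, 3·27, …, 10·2, 11·1) = 81
f[13] = max(1·81, 2·54, 3·36, …, 11·2, 12·1) = 108
f[14] = max(1·108, 2·81, 3·54, …, 12·2, 13·1) = 162
f[15] = max(1·162, 2·108, 3·81, …, 13·2, 14·1) = 243
f[16] = max(1·243, 2·162, 3·108, …, 14·2, 15·1) = 324
One optimal split: 3 + 3 + 3 + 3 + 2 + 2; product 3·3·3·3·2·2 = 324.

324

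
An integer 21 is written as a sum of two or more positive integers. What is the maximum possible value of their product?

2187

Let prod[k] be the best product for length k (with at least one cut). For each first piece i, the rest contributes max(k−i, prod[k−i]).
prod[2] = 1*max(1,0) = 1*1 = 1
prod[3] = max(1*2, 2*1) = 2
prod[4] = max(1*3, 2*2, 3*1) = 4
prod[5] = max(1*4, 2*3, 3*2, 4*1) = 6
prod[6] = max(1*6, 2*4, 3*3, 4*2, 5*1) = 9
prod[7] = max(1*9, 2*6, 3*4, 4*3, 5*2, 6*1) = 12
prod[8] = max(1*12, 2*9, 3*6, …, 6*2, 7*1) = 18
prod[9] = max(1*18, 2*12, 3*9, …, 7*2, 8*1) = 27
prod[10] = max(1*27, 2*18, 3*12, …, 8*2, 9*1) = 36
prod[11] = max(1*36, 2*27, 3*18, …, 9*2, 10*1) = 54
prod[12] = max(1*54, 2*36, 3*27, …, 10*2, 11*1) = 81
prod[13] = max(1*81, 2*54, 3*36, …, 11*2, 12*1) = 108
prod[14] = max(1*108, 2*81, 3*54, …, 12*2, 13*1) = 162
prod[15] = max(1*162, 2*108, 3*81, …, 13*2, 14*1) = 243
prod[16] = max(1*243, 2*162, 3*108, …, 14*2, 15*1) = 324
prod[17] = max(1*324, 2*243, 3*162, …, 15*2, 16*1) = 486
prod[18] = max(1*486, 2*324, 3*243, …, 16*2, 17*1) = 729
prod[19] = max(1*729, 2*486, 3*324, …, 17*2, 18*1) = 972
prod[20] = max(1*972, 2*729, 3*486, …, 18*2, 19*1) = 1458
prod[21] = max(1*1458, 2*972, 3*729, …, 19*2, 20*1) = 2187
One optimal split: 3 + 3 + 3 + 3 + 3 + 3 + 3; product 3*3*3*3*3*3*3 = 2187.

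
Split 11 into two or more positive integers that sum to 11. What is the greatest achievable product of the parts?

Define m[k] = max over 1≤i<k of i · max(k−i, m[k−i]); the inner max lets the remainder stay uncut if that's better.
m[2] = 1*max(1,0) = 1*1 = 1
m[3] = 1*max(2,1) = 1*2 = 2
m[4] = 2*max(2,1) = 2*2 = 4
m[5] = 2*max(3,2) = 2*3 = 6
m[6] = 3*max(3,2) = 3*3 = 9
m[7] = 2*max(5,6) = 2*6 = 12
m[8] = 2*max(6,9) = 2*9 = 18
m[9] = 3*max(6,9) = 3*9 = 27
m[10] = 2*max(8,18) = 2*18 = 36
m[11] = 2*max(9,27) = 2*27 = 54
One optimal split: 3 + 3 + 3 + 2; product 3*3*3*2 = 54.

54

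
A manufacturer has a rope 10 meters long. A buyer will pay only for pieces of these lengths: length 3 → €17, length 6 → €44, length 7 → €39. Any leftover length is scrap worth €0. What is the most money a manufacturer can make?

61

Let r[k] be the best obtainable value from length k. For each k, try every first piece i and keep the best of price[i] + r[k−i].
r[1] = 0
r[2] = 0
r[3] = 17
r[4] = 17
r[5] = 17
r[6] = max(17+17, 44+0) = 44
r[7] = max(17+17, 44+0, 39+0) = 44
r[8] = max(17+17, 44+0, 39+0) = 44
r[9] = max(17+44, 44+17, 39+0) = 61
r[10] = max(17+44, 44+17, 39+17) = 61
One optimal cutting: pieces 6 + 3 with 1 meter of scrap → €61.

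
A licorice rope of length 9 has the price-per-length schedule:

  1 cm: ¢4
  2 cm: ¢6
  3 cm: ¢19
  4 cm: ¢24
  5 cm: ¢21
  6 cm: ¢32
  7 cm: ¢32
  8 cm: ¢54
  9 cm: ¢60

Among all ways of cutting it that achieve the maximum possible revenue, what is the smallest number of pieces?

Build r[k] bottom-up: r[k] = max over allowed piece i of (p[i] + r[k−i]).
r[1] = 4
r[2] = max(4+4, 6+0) = 8
r[3] = max(4+8, 6+4, 19+0) = 19
r[4] = max(4+19, 6+8, 19+4, 24+0) = 24
r[5] = max(4+24, 6+19, 19+8, 24+4, 21+0) = 28
r[6] = max(4+28, 6+24, 19+19, 24+8, 21+4, 32+0) = 38
r[7] = max(4+38, 6+28, 19+24, …, 32+4, 32+0) = 43
r[8] = max(4+43, 6+38, 19+28, …, 32+4, 54+0) = 54
r[9] = max(4+54, 6+43, 19+38, …, 54+4, 60+0) = 60
Maximum revenue is ¢60.
Now minimize piece count subject to staying optimal: for each k, pieces[k] = 1 + min over i with p[i]+r[k−i]=r[k] of pieces[k−i].
pieces[6] = 2
pieces[7] = 2
pieces[8] = 1
pieces[9] = 1

1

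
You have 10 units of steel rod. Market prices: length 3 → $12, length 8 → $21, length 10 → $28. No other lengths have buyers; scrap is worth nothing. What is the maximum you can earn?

Let best[k] be the best obtainable value from length k. For each k, try every first piece i and keep the best of price[i] + best[k−i].
best[1] = 0
best[2] = 0
best[3] = 12
best[4] = 12
best[5] = 12
best[6] = 24  (first piece 3, then best[3]=12)
best[7] = 24
best[8] = max(12+12, 21+0) = 24
best[9] = max(12+24, 21+0) = 36
best[10] = max(12+24, 21+0, 28+0) = 36
One optimal cutting: pieces 3 + 3 + 3 with 1 unit of scrap → $36.

36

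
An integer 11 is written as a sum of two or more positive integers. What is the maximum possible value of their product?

Define f[k] = max over 1≤i<k of i · max(k−i, f[k−i]); the inner max lets the remainder stay uncut if that's better.
Small cases: f[2]=1, f[3]=2.
f[4] = 2·max(2,1) = 2·2 = 4
f[5] = 2·max(3,2) = 2·3 = 6
f[6] = 3·max(3,2) = 3·3 = 9
f[7] = 2·max(5,6) = 2·6 = 12
f[8] = 2·max(6,9) = 2·9 = 18
f[9] = 3·max(6,9) = 3·9 = 27
f[10] = 2·max(8,18) = 2·18 = 36
f[11] = 2·max(9,27) = 2·27 = 54
One optimal split: 3 + 3 + 3 + 2; product 3·3·3·2 = 54.

54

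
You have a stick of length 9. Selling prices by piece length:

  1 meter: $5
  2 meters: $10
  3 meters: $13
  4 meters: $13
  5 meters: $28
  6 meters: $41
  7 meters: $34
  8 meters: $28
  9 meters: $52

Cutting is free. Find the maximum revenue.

Consider every possible first cut. v[k] is the best of p[i]+v[k−i] over all sellable i≤k.
v[1] = 5
v[2] = max(5+5, 10+0) = 10
v[3] = max(5+10, 10+5, 13+0) = 15
v[4] = max(5+15, 10+10, 13+5, 13+0) = 20
v[5] = max(5+20, 10+15, 13+10, 13+5, 28+0) = 28
v[6] = max(5+28, 10+20, 13+15, 13+10, 28+5, 41+0) = 41
v[7] = max(5+41, 10+28, 13+20, …, 41+5, 34+0) = 46
v[8] = max(5+46, 10+41, 13+28, …, 34+5, 28+0) = 51
v[9] = max(5+51, 10+46, 13+41, …, 28+5, 52+0) = 56
One optimal cutting: 6 + 1 + 1 + 1 → $41 + $5 + $5 + $5 = $56.

56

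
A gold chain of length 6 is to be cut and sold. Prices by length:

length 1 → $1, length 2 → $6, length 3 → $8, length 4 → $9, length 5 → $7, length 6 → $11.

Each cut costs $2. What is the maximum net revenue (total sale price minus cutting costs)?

Build v[k] bottom-up: v[k] = max over allowed piece i of (p[i] + v[k−i]) − 2 per cut.
v[1] = 1
v[2] = max(1+1-2, 6+0) = 6
v[3] = max(1+6-2, 6+1-2, 8+0) = 8
v[4] = max(1+8-2, 6+6-2, 8+1-2, 9+0) = 10
v[5] = max(1+10-2, 6+8-2, 8+6-2, 9+1-2, 7+0) = 12
v[6] = max(1+12-2, 6+10-2, 8+8-2, 9+6-2, 7+1-2, 11+0) = 14
One optimal plan: pieces 2 + 2 + 2 (2 cuts) → $18 − $4 = $14.

14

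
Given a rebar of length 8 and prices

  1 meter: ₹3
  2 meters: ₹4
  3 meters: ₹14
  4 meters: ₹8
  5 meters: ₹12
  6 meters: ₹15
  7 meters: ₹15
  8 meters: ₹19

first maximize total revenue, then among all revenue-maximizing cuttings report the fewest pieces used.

Let r[k] be the best obtainable value from length k. For each k, try every first piece i and keep the best of price[i] + r[k−i].
r[1] = 3
r[2] = max(3+3, 4+0) = 6
r[3] = max(3+6, 4+3, 14+0) = 14
r[4] = max(3+14, 4+6, 14+3, 8+0) = 17
r[5] = max(3+17, 4+14, 14+6, 8+3, 12+0) = 20
r[6] = max(3+20, 4+17, 14+14, 8+6, 12+3, 15+0) = 28
r[7] = max(3+28, 4+20, 14+17, …, 15+3, 15+0) = 31
r[8] = max(3+31, 4+28, 14+20, …, 15+3, 19+0) = 34
Maximum revenue is ₹34.
Now minimize piece count subject to staying optimal: for each k, pieces[k] = 1 + min over i with p[i]+r[k−i]=r[k] of pieces[k−i].
pieces[5] = 3
pieces[6] = 2
pieces[7] = 3
pieces[8] = 4

4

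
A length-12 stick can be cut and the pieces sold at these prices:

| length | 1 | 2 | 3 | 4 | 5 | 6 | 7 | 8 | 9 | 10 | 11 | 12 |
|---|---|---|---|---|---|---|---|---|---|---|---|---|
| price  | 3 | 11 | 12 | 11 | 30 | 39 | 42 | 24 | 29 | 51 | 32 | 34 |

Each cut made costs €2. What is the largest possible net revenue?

76

Let r[k] be the best obtainable value from length k. For each k, try every first piece i and keep the best of price[i] + r[k−i] minus the 2 cut fee when i<k.
r[1] = 3
r[2] = 11
r[3] = 12  (first piece 1, then r[2]=11)
r[4] = 20  (first piece 2, then r[2]=11)
r[5] = 30
r[6] = 39
r[7] = 42
r[8] = 48  (first piece 2, then r[6]=39)
r[9] = 51  (first piece 2, then r[7]=42)
r[10] = 58  (first piece 5, then r[5]=30)
r[11] = 67  (first piece 5, then r[6]=39)
r[12] = 76  (first piece 6, then r[6]=39)
One optimal plan: pieces 6 + 6 (1 cut) → €78 − €2 = €76.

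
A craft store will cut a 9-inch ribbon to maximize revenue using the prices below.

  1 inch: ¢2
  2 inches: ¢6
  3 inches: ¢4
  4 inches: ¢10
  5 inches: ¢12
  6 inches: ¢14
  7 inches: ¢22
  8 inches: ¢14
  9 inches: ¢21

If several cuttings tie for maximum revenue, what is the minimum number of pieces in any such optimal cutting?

2

Build r[k] bottom-up: r[k] = max over allowed piece i of (p[i] + r[k−i]).
r[1] = 2
r[2] = 6
r[3] = 8  (first piece 1, then r[2]=6)
r[4] = 12  (first piece 2, then r[2]=6)
r[5] = 14  (first piece 1, then r[4]=12)
r[6] = 18  (first piece 2, then r[4]=12)
r[7] = 22
r[8] = 24  (first piece 1, then r[7]=22)
r[9] = 28  (first piece 2, then r[7]=22)
Maximum revenue is ¢28.
Now minimize piece count subject to staying optimal: for each k, pieces[k] = 1 + min over i with p[i]+r[k−i]=r[k] of pieces[k−i].
pieces[6] = 3
pieces[7] = 1
pieces[8] = 2
pieces[9] = 2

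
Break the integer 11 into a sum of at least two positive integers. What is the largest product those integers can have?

54

Define f[k] = max over 1≤i<k of i · max(k−i, f[k−i]); the inner max lets the remainder stay uncut if that's better.
f[2] = 1×max(1,0) = 1×1 = 1
f[3] = max(1×2, 2×1) = 2
f[4] = max(1×3, 2×2, 3×1) = 4
f[5] = max(1×4, 2×3, 3×2, 4×1) = 6
f[6] = max(1×6, 2×4, 3×3, 4×2, 5×1) = 9
f[7] = max(1×9, 2×6, 3×4, 4×3, 5×2, 6×1) = 12
f[8] = max(1×12, 2×9, 3×6, …, 6×2, 7×1) = 18
f[9] = max(1×18, 2×12, 3×9, …, 7×2, 8×1) = 27
f[10] = max(1×27, 2×18, 3×12, …, 8×2, 9×1) = 36
f[11] = max(1×36, 2×27, 3×18, …, 9×2, 10×1) = 54
One optimal split: 3 + 3 + 3 + 2; product 3×3×3×2 = 54.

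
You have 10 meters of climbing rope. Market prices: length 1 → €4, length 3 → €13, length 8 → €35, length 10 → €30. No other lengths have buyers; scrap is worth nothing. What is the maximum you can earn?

43

Let best[k] be the best obtainable value from length k. For each k, try every first piece i and keep the best of price[i] + best[k−i].
best[1] = 4
best[2] = 8  (first piece 1, then best[1]=4)
best[3] = 13
best[4] = 17  (first piece 1, then best[3]=13)
best[5] = 21  (first piece 1, then best[4]=17)
best[6] = 26  (first piece 3, then best[3]=13)
best[7] = 30  (first piece 1, then best[6]=26)
best[8] = 35
best[9] = 39  (first piece 1, then best[8]=35)
best[10] = 43  (first piece 1, then best[9]=39)
One optimal cutting: 8 + 1 + 1 → €43.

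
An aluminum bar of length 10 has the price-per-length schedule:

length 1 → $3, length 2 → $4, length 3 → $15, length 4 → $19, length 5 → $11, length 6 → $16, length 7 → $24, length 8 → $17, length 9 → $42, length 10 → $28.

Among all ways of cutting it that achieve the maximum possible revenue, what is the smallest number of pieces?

Build r[k] bottom-up: r[k] = max over allowed piece i of (p[i] + r[k−i]).
r[1] = 3
r[2] = max(3+3, 4+0) = 6
r[3] = max(3+6, 4+3, 15+0) = 15
r[4] = max(3+15, 4+6, 15+3, 19+0) = 19
r[5] = max(3+19, 4+15, 15+6, 19+3, 11+0) = 22
r[6] = max(3+22, 4+19, 15+15, 19+6, 11+3, 16+0) = 30
r[7] = max(3+30, 4+22, 15+19, …, 16+3, 24+0) = 34
r[8] = max(3+34, 4+30, 15+22, …, 24+3, 17+0) = 38
r[9] = max(3+38, 4+34, 15+30, …, 17+3, 42+0) = 45
r[10] = max(3+45, 4+38, 15+34, …, 42+3, 28+0) = 49
Maximum revenue is $49.
Now minimize piece count subject to staying optimal: for each k, pieces[k] = 1 + min over i with p[i]+r[k−i]=r[k] of pieces[k−i].
pieces[7] = 2
pieces[8] = 2
pieces[9] = 3
pieces[10] = 3

3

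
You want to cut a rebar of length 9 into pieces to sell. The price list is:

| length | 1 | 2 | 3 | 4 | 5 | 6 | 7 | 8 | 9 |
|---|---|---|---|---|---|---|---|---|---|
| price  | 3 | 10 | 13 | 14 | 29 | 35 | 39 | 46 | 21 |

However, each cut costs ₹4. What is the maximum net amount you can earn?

Let v[k] be the best obtainable value from length k. For each k, try every first piece i and keep the best of price[i] + v[k−i] minus the 4 cut fee when i<k.
v[1] = 3
v[2] = max(3+3-4, 10+0) = 10
v[3] = max(3+10-4, 10+3-4, 13+0) = 13
v[4] = max(3+13-4, 10+10-4, 13+3-4, 14+0) = 16
v[5] = max(3+16-4, 10+13-4, 13+10-4, 14+3-4, 29+0) = 29
v[6] = max(3+29-4, 10+16-4, 13+13-4, 14+10-4, 29+3-4, 35+0) = 35
v[7] = max(3+35-4, 10+29-4, 13+16-4, …, 35+3-4, 39+0) = 39
v[8] = max(3+39-4, 10+35-4, 13+29-4, …, 39+3-4, 46+0) = 46
v[9] = max(3+46-4, 10+39-4, 13+35-4, …, 46+3-4, 21+0) = 45
One optimal plan: pieces 8 + 1 (1 cut) → ₹49 − ₹4 = ₹45.

45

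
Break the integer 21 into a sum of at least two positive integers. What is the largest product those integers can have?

2187

Fill g[k] for k=2..21: at each k try every first piece i and multiply by the better of (k−i) uncut or g[k−i].
g[2] = 1·max(1,0) = 1·1 = 1
g[3] = max(1·2, 2·1) = 2
g[4] = max(1·3, 2·2, 3·1) = 4
g[5] = max(1·4, 2·3, 3·2, 4·1) = 6
g[6] = max(1·6, 2·4, 3·3, 4·2, 5·1) = 9
g[7] = max(1·9, 2·6, 3·4, 4·3, 5·2, 6·1) = 12
g[8] = max(1·12, 2·9, 3·6, …, 6·2, 7·1) = 18
g[9] = max(1·18, 2·12, 3·9, …, 7·2, 8·1) = 27
g[10] = max(1·27, 2·18, 3·12, …, 8·2, 9·1) = 36
g[11] = max(1·36, 2·27, 3·18, …, 9·2, 10·1) = 54
g[12] = max(1·54, 2·36, 3·27, …, 10·2, 11·1) = 81
g[13] = max(1·81, 2·54, 3·36, …, 11·2, 12·1) = 108
g[14] = max(1·108, 2·81, 3·54, …, 12·2, 13·1) = 162
g[15] = max(1·162, 2·108, 3·81, …, 13·2, 14·1) = 243
g[16] = max(1·243, 2·162, 3·108, …, 14·2, 15·1) = 324
g[17] = max(1·324, 2·243, 3·162, …, 15·2, 16·1) = 486
g[18] = max(1·486, 2·324, 3·243, …, 16·2, 17·1) = 729
g[19] = max(1·729, 2·486, 3·324, …, 17·2, 18·1) = 972
g[20] = max(1·972, 2·729, 3·486, …, 18·2, 19·1) = 1458
g[21] = max(1·1458, 2·972, 3·729, …, 19·2, 20·1) = 2187
One optimal split: 3 + 3 + 3 + 3 + 3 + 3 + 3; product 3·3·3·3·3·3·3 = 2187.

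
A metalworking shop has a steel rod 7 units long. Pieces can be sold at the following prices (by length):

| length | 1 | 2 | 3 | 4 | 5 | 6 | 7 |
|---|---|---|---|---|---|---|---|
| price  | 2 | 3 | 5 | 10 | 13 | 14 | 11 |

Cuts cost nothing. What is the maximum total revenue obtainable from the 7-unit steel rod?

Let v[k] be the best obtainable value from length k. For each k, try every first piece i and keep the best of price[i] + v[k−i].
v[1] = 2
v[2] = max(2+2, 3+0) = 4
v[3] = max(2+4, 3+2, 5+0) = 6
v[4] = max(2+6, 3+4, 5+2, 10+0) = 10
v[5] = max(2+10, 3+6, 5+4, 10+2, 13+0) = 13
v[6] = max(2+13, 3+10, 5+6, 10+4, 13+2, 14+0) = 15
v[7] = max(2+15, 3+13, 5+10, …, 14+2, 11+0) = 17
One optimal cutting: 5 + 1 + 1 → $13 + $2 + $2 = $17.

17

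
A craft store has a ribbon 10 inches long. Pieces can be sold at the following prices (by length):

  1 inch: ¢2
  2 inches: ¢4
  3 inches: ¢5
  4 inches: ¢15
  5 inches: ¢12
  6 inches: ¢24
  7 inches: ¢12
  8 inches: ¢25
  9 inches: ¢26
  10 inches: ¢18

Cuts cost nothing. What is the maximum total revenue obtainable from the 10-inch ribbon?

39

Let r[k] be the best obtainable value from length k. For each k, try every first piece i and keep the best of price[i] + r[k−i].
r[1] = 2
r[2] = 4  (first piece 1, then r[1]=2)
r[3] = 6  (first piece 1, then r[2]=4)
r[4] = 15
r[5] = 17  (first piece 1, then r[4]=15)
r[6] = 24
r[7] = 26  (first piece 1, then r[6]=24)
r[8] = 30  (first piece 4, then r[4]=15)
r[9] = 32  (first piece 1, then r[8]=30)
r[10] = 39  (first piece 4, then r[6]=24)
One optimal cutting: 6 + 4 → ¢24 + ¢15 = ¢39.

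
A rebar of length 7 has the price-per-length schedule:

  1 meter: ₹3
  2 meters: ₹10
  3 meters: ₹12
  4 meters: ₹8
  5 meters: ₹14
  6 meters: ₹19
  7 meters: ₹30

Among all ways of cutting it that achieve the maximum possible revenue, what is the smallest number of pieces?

Consider every possible first cut. r[k] is the best of p[i]+r[k−i] over all sellable i≤k.
r[1] = 3
r[2] = max(3+3, 10+0) = 10
r[3] = max(3+10, 10+3, 12+0) = 13
r[4] = max(3+13, 10+10, 12+3, 8+0) = 20
r[5] = max(3+20, 10+13, 12+10, 8+3, 14+0) = 23
r[6] = max(3+23, 10+20, 12+13, 8+10, 14+3, 19+0) = 30
r[7] = max(3+30, 10+23, 12+20, …, 19+3, 30+0) = 33
Maximum revenue is ₹33.
Now minimize piece count subject to staying optimal: for each k, pieces[k] = 1 + min over i with p[i]+r[k−i]=r[k] of pieces[k−i].
pieces[4] = 2
pieces[5] = 3
pieces[6] = 3
pieces[7] = 4

4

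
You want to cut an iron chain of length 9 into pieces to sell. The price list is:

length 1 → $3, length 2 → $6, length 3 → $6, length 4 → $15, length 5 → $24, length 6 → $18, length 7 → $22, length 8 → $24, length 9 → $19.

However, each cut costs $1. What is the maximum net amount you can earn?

Consider every possible first cut. net[k] is the best of p[i]+net[k−i] over all sellable i≤k, charging 1 whenever i<k.
net[1] = 3
net[2] = 6
net[3] = 8  (first piece 1, then net[2]=6)
net[4] = 15
net[5] = 24
net[6] = 26  (first piece 1, then net[5]=24)
net[7] = 29  (first piece 2, then net[5]=24)
net[8] = 31  (first piece 1, then net[7]=29)
net[9] = 38  (first piece 4, then net[5]=24)
One optimal plan: pieces 5 + 4 (1 cut) → $39 − $1 = $38.

38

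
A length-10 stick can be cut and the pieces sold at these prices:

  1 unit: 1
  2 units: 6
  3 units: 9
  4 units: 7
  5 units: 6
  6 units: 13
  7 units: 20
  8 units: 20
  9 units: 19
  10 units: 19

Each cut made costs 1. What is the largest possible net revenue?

Build r[k] bottom-up: r[k] = max over allowed piece i of (p[i] + r[k−i]) − 1 per cut.
r[1] = 1
r[2] = 6
r[3] = 9
r[4] = 11  (first piece 2, then r[2]=6)
r[5] = 14  (first piece 2, then r[3]=9)
r[6] = 17  (first piece 3, then r[3]=9)
r[7] = 20
r[8] = 22  (first piece 2, then r[6]=17)
r[9] = 25  (first piece 2, then r[7]=20)
r[10] = 28  (first piece 3, then r[7]=20)
One optimal plan: pieces 7 + 3 (1 cut) → 29 − 1 = 28.

28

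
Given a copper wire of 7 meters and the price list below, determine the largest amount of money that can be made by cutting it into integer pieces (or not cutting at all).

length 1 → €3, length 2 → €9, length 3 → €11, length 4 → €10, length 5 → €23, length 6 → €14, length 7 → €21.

32

Consider every possible first cut. best[k] is the best of p[i]+best[k−i] over all sellable i≤k.
best[1] = 3
best[2] = 9
best[3] = 12  (first piece 1, then best[2]=9)
best[4] = 18  (first piece 2, then best[2]=9)
best[5] = 23
best[6] = 27  (first piece 2, then best[4]=18)
best[7] = 32  (first piece 2, then best[5]=23)
One optimal cutting: 5 + 2 → €23 + €9 = €32.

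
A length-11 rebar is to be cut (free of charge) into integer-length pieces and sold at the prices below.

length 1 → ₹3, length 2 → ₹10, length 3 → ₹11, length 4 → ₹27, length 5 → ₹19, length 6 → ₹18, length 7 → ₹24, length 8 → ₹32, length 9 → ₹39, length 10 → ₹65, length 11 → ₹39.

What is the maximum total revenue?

68

Let v[k] be the best obtainable value from length k. For each k, try every first piece i and keep the best of price[i] + v[k−i].
v[1] = 3
v[2] = max(3+3, 10+0) = 10
v[3] = max(3+10, 10+3, 11+0) = 13
v[4] = max(3+13, 10+10, 11+3, 27+0) = 27
v[5] = max(3+27, 10+13, 11+10, 27+3, 19+0) = 30
v[6] = max(3+30, 10+27, 11+13, 27+10, 19+3, 18+0) = 37
v[7] = max(3+37, 10+30, 11+27, …, 18+3, 24+0) = 40
v[8] = max(3+40, 10+37, 11+30, …, 24+3, 32+0) = 54
v[9] = max(3+54, 10+40, 11+37, …, 32+3, 39+0) = 57
v[10] = max(3+57, 10+54, 11+40, …, 39+3, 65+0) = 65
v[11] = max(3+65, 10+57, 11+54, …, 65+3, 39+0) = 68
One optimal cutting: 10 + 1 → ₹65 + ₹3 = ₹68.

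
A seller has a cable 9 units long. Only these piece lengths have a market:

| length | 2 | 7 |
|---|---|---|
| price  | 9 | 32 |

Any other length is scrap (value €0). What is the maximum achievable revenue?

Let f[k] be the best obtainable value from length k. For each k, try every first piece i and keep the best of price[i] + f[k−i].
f[1] = 0
f[2] = 9
f[3] = 9
f[4] = 18  (first piece 2, then f[2]=9)
f[5] = 18
f[6] = 27  (first piece 2, then f[4]=18)
f[7] = 32
f[8] = 36  (first piece 2, then f[6]=27)
f[9] = 41  (first piece 2, then f[7]=32)
One optimal cutting: 7 + 2 → €41.

41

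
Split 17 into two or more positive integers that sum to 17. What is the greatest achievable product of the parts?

Define prod[k] = max over 1≤i<k of i · max(k−i, prod[k−i]); the inner max lets the remainder stay uncut if that's better.
prod[2] = 1·max(1,0) = 1·1 = 1
prod[3] = max(1·2, 2·1) = 2
prod[4] = max(1·3, 2·2, 3·1) = 4
prod[5] = max(1·4, 2·3, 3·2, 4·1) = 6
prod[6] = max(1·6, 2·4, 3·3, 4·2, 5·1) = 9
prod[7] = max(1·9, 2·6, 3·4, 4·3, 5·2, 6·1) = 12
prod[8] = max(1·12, 2·9, 3·6, …, 6·2, 7·1) = 18
prod[9] = max(1·18, 2·12, 3·9, …, 7·2, 8·1) = 27
prod[10] = max(1·27, 2·18, 3·12, …, 8·2, 9·1) = 36
prod[11] = max(1·36, 2·27, 3·18, …, 9·2, 10·1) = 54
prod[12] = max(1·54, 2·36, 3·27, …, 10·2, 11·1) = 81
prod[13] = max(1·81, 2·54, 3·36, …, 11·2, 12·1) = 108
prod[14] = max(1·108, 2·81, 3·54, …, 12·2, 13·1) = 162
prod[15] = max(1·162, 2·108, 3·81, …, 13·2, 14·1) = 243
prod[16] = max(1·243, 2·162, 3·108, …, 14·2, 15·1) = 324
prod[17] = max(1·324, 2·243, 3·162, …, 15·2, 16·1) = 486
One optimal split: 3 + 3 + 3 + 3 + 3 + 2; product 3·3·3·3·3·2 = 486.

486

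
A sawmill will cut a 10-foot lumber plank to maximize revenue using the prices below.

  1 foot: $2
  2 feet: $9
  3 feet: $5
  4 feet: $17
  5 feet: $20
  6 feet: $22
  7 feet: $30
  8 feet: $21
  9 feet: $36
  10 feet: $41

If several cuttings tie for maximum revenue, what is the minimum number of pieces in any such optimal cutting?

Build r[k] bottom-up: r[k] = max over allowed piece i of (p[i] + r[k−i]).
r[1] = 2
r[2] = max(2+2, 9+0) = 9
r[3] = max(2+9, 9+2, 5+0) = 11
r[4] = max(2+11, 9+9, 5+2, 17+0) = 18
r[5] = max(2+18, 9+11, 5+9, 17+2, 20+0) = 20
r[6] = max(2+20, 9+18, 5+11, 17+9, 20+2, 22+0) = 27
r[7] = max(2+27, 9+20, 5+18, …, 22+2, 30+0) = 30
r[8] = max(2+30, 9+27, 5+20, …, 30+2, 21+0) = 36
r[9] = max(2+36, 9+30, 5+27, …, 21+2, 36+0) = 39
r[10] = max(2+39, 9+36, 5+30, …, 36+2, 41+0) = 45
Maximum revenue is $45.
Now minimize piece count subject to staying optimal: for each k, pieces[k] = 1 + min over i with p[i]+r[k−i]=r[k] of pieces[k−i].
pieces[7] = 1
pieces[8] = 4
pieces[9] = 2
pieces[10] = 5

5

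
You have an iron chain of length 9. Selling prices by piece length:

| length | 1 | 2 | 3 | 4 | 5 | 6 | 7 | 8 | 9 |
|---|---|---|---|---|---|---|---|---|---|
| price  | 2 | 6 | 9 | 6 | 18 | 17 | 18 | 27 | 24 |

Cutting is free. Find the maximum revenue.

Build r[k] bottom-up: r[k] = max over allowed piece i of (p[i] + r[k−i]).
r[1] = 2
r[2] = max(2+2, 6+0) = 6
r[3] = max(2+6, 6+2, 9+0) = 9
r[4] = max(2+9, 6+6, 9+2, 6+0) = 12
r[5] = max(2+12, 6+9, 9+6, 6+2, 18+0) = 18
r[6] = max(2+18, 6+12, 9+9, 6+6, 18+2, 17+0) = 20
r[7] = max(2+20, 6+18, 9+12, …, 17+2, 18+0) = 24
r[8] = max(2+24, 6+20, 9+18, …, 18+2, 27+0) = 27
r[9] = max(2+27, 6+24, 9+20, …, 27+2, 24+0) = 30
One optimal cutting: 5 + 2 + 2 → $18 + $6 + $6 = $30.

30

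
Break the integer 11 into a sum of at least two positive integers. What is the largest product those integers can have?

Let f[k] be the best product for length k (with at least one cut). For each first piece i, the rest contributes max(k−i, f[k−i]).
f[2] = 1·max(1,0) = 1·1 = 1
f[3] = 1·max(2,1) = 1·2 = 2
f[4] = 2·max(2,1) = 2·2 = 4
f[5] = 2·max(3,2) = 2·3 = 6
f[6] = 3·max(3,2) = 3·3 = 9
f[7] = 2·max(5,6) = 2·6 = 12
f[8] = 2·max(6,9) = 2·9 = 18
f[9] = 3·max(6,9) = 3·9 = 27
f[10] = 2·max(8,18) = 2·18 = 36
f[11] = 2·max(9,27) = 2·27 = 54
One optimal split: 3 + 3 + 3 + 2; product 3·3·3·2 = 54.

54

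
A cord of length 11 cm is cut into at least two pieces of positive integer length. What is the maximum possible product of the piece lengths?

54

Let m[k] be the best product for length k (with at least one cut). For each first piece i, the rest contributes max(k−i, m[k−i]).
Small cases: m[2]=1, m[3]=2, m[4]=4, m[5]=6.
m[6] = max(1·6, 2·4, 3·3, 4·2, 5·1) = 9
m[7] = max(1·9, 2·6, 3·4, 4·3, 5·2, 6·1) = 12
m[8] = max(1·12, 2·9, 3·6, …, 6·2, 7·1) = 18
m[9] = max(1·18, 2·12, 3·9, …, 7·2, 8·1) = 27
m[10] = max(1·27, 2·18, 3·12, …, 8·2, 9·1) = 36
m[11] = max(1·36, 2·27, 3·18, …, 9·2, 10·1) = 54
One optimal split: 3 + 3 + 3 + 2; product 3·3·3·2 = 54.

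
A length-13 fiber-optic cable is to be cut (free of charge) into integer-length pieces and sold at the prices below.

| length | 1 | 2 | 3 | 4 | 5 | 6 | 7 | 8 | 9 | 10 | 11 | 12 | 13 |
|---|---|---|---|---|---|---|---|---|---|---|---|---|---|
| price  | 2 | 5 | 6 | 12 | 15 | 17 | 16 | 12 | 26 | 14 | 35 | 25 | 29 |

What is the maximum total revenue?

Build best[k] bottom-up: best[k] = max over allowed piece i of (p[i] + best[k−i]).
best[1] = 2
best[2] = 5
best[3] = 7  (first piece 1, then best[2]=5)
best[4] = 12
best[5] = 15
best[6] = 17  (first piece 1, then best[5]=15)
best[7] = 20  (first piece 2, then best[5]=15)
best[8] = 24  (first piece 4, then best[4]=12)
best[9] = 27  (first piece 4, then best[5]=15)
best[10] = 30  (first piece 5, then best[5]=15)
best[11] = 35
best[12] = 37  (first piece 1, then best[11]=35)
best[13] = 40  (first piece 2, then best[11]=35)
One optimal cutting: 11 + 2 → $35 + $5 = $40.

40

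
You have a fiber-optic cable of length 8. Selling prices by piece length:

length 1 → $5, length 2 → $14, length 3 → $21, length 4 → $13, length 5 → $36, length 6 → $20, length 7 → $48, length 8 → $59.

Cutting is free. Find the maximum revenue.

Build r[k] bottom-up: r[k] = max over allowed piece i of (p[i] + r[k−i]).
r[1] = 5
r[2] = 14
r[3] = 21
r[4] = 28  (first piece 2, then r[2]=14)
r[5] = 36
r[6] = 42  (first piece 2, then r[4]=28)
r[7] = 50  (first piece 2, then r[5]=36)
r[8] = 59
Best is to sell the whole 8-meter piece uncut for $59.

59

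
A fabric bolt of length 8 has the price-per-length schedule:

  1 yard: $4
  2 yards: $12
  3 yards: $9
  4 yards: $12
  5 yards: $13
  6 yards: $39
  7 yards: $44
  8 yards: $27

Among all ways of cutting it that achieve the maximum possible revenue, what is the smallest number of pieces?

2

Let r[k] be the best obtainable value from length k. For each k, try every first piece i and keep the best of price[i] + r[k−i].
r[1] = 4
r[2] = max(4+4, 12+0) = 12
r[3] = max(4+12, 12+4, 9+0) = 16
r[4] = max(4+16, 12+12, 9+4, 12+0) = 24
r[5] = max(4+24, 12+16, 9+12, 12+4, 13+0) = 28
r[6] = max(4+28, 12+24, 9+16, 12+12, 13+4, 39+0) = 39
r[7] = max(4+39, 12+28, 9+24, …, 39+4, 44+0) = 44
r[8] = max(4+44, 12+39, 9+28, …, 44+4, 27+0) = 51
Maximum revenue is $51.
Now minimize piece count subject to staying optimal: for each k, pieces[k] = 1 + min over i with p[i]+r[k−i]=r[k] of pieces[k−i].
pieces[5] = 3
pieces[6] = 1
pieces[7] = 1
pieces[8] = 2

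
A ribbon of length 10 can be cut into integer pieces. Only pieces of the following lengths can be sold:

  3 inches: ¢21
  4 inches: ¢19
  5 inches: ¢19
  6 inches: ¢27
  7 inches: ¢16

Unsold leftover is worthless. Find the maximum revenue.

Build f[k] bottom-up: f[k] = max over allowed piece i of (p[i] + f[k−i]).
f[1] = 0
f[2] = 0
f[3] = 21
f[4] = 21
f[5] = 21
f[6] = 42  (first piece 3, then f[3]=21)
f[7] = 42
f[8] = 42
f[9] = 63  (first piece 3, then f[6]=42)
f[10] = 63
One optimal cutting: pieces 3 + 3 + 3 with 1 inch of scrap → ¢63.

63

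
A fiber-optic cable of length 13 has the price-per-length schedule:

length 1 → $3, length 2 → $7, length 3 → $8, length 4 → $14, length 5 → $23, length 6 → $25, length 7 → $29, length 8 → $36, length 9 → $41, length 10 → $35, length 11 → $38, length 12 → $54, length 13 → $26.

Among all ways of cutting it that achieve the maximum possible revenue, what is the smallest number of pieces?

2

Build r[k] bottom-up: r[k] = max over allowed piece i of (p[i] + r[k−i]).
r[1] = 3
r[2] = 7
r[3] = 10  (first piece 1, then r[2]=7)
r[4] = 14  (first piece 2, then r[2]=7)
r[5] = 23
r[6] = 26  (first piece 1, then r[5]=23)
r[7] = 30  (first piece 2, then r[5]=23)
r[8] = 36
r[9] = 41
r[10] = 46  (first piece 5, then r[5]=23)
r[11] = 49  (first piece 1, then r[10]=46)
r[12] = 54
r[13] = 59  (first piece 5, then r[8]=36)
Maximum revenue is $59.
Now minimize piece count subject to staying optimal: for each k, pieces[k] = 1 + min over i with p[i]+r[k−i]=r[k] of pieces[k−i].
pieces[10] = 2
pieces[11] = 3
pieces[12] = 1
pieces[13] = 2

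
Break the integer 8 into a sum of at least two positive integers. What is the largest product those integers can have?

Define f[k] = max over 1≤i<k of i · max(k−i, f[k−i]); the inner max lets the remainder stay uncut if that's better.
f[2] = 1·max(1,0) = 1·1 = 1
f[3] = 1·max(2,1) = 1·2 = 2
f[4] = 2·max(2,1) = 2·2 = 4
f[5] = 2·max(3,2) = 2·3 = 6
f[6] = 3·max(3,2) = 3·3 = 9
f[7] = 2·max(5,6) = 2·6 = 12
f[8] = 2·max(6,9) = 2·9 = 18
One optimal split: 3 + 3 + 2; product 3·3·2 = 18.

18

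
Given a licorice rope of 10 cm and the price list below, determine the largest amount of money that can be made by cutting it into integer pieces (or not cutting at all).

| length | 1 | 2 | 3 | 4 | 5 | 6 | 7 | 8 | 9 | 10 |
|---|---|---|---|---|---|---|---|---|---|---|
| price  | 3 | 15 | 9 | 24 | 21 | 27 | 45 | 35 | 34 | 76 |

76

Let r[k] be the best obtainable value from length k. For each k, try every first piece i and keep the best of price[i] + r[k−i].
r[1] = 3
r[2] = max(3+3, 15+0) = 15
r[3] = max(3+15, 15+3, 9+0) = 18
r[4] = max(3+18, 15+15, 9+3, 24+0) = 30
r[5] = max(3+30, 15+18, 9+15, 24+3, 21+0) = 33
r[6] = max(3+33, 15+30, 9+18, 24+15, 21+3, 27+0) = 45
r[7] = max(3+45, 15+33, 9+30, …, 27+3, 45+0) = 48
r[8] = max(3+48, 15+45, 9+33, …, 45+3, 35+0) = 60
r[9] = max(3+60, 15+48, 9+45, …, 35+3, 34+0) = 63
r[10] = max(3+63, 15+60, 9+48, …, 34+3, 76+0) = 76
Best is to sell the whole 10-cm piece uncut for ¢76.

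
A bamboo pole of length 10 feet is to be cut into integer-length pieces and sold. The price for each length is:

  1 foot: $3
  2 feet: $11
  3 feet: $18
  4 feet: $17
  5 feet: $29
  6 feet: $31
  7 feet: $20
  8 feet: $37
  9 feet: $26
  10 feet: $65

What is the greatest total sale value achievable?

Build best[k] bottom-up: best[k] = max over allowed piece i of (p[i] + best[k−i]).
best[1] = 3
best[2] = max(3+3, 11+0) = 11
best[3] = max(3+11, 11+3, 18+0) = 18
best[4] = max(3+18, 11+11, 18+3, 17+0) = 22
best[5] = max(3+22, 11+18, 18+11, 17+3, 29+0) = 29
best[6] = max(3+29, 11+22, 18+18, 17+11, 29+3, 31+0) = 36
best[7] = max(3+36, 11+29, 18+22, …, 31+3, 20+0) = 40
best[8] = max(3+40, 11+36, 18+29, …, 20+3, 37+0) = 47
best[9] = max(3+47, 11+40, 18+36, …, 37+3, 26+0) = 54
best[10] = max(3+54, 11+47, 18+40, …, 26+3, 65+0) = 65
Best is to sell the whole 10-foot piece uncut for $65.

65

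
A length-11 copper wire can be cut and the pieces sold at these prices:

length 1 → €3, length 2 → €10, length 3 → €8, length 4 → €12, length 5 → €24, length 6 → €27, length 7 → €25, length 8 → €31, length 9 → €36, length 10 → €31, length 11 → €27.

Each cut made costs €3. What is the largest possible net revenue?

Build v[k] bottom-up: v[k] = max over allowed piece i of (p[i] + v[k−i]) − 3 per cut.
v[1] = 3
v[2] = max(3+3-3, 10+0) = 10
v[3] = max(3+10-3, 10+3-3, 8+0) = 10
v[4] = max(3+10-3, 10+10-3, 8+3-3, 12+0) = 17
v[5] = max(3+17-3, 10+10-3, 8+10-3, 12+3-3, 24+0) = 24
v[6] = max(3+24-3, 10+17-3, 8+10-3, 12+10-3, 24+3-3, 27+0) = 27
v[7] = max(3+27-3, 10+24-3, 8+17-3, …, 27+3-3, 25+0) = 31
v[8] = max(3+31-3, 10+27-3, 8+24-3, …, 25+3-3, 31+0) = 34
v[9] = max(3+34-3, 10+31-3, 8+27-3, …, 31+3-3, 36+0) = 38
v[10] = max(3+38-3, 10+34-3, 8+31-3, …, 36+3-3, 31+0) = 45
v[11] = max(3+45-3, 10+38-3, 8+34-3, …, 31+3-3, 27+0) = 48
One optimal plan: pieces 6 + 5 (1 cut) → €51 − €3 = €48.

48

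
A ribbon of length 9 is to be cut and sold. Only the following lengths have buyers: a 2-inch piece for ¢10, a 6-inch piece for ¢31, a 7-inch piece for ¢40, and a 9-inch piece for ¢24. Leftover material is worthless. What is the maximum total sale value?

Consider every possible first cut. f[k] is the best of p[i]+f[k−i] over all sellable i≤k.
f[1] = 0
f[2] = 10
f[3] = 10
f[4] = 20  (first piece 2, then f[2]=10)
f[5] = 20
f[6] = 31
f[7] = 40
f[8] = 41  (first piece 2, then f[6]=31)
f[9] = 50  (first piece 2, then f[7]=40)
One optimal cutting: 7 + 2 → ¢50.

50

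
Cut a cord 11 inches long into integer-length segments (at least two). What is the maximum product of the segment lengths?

54

Fill P[k] for k=2..11: at each k try every first piece i and multiply by the better of (k−i) uncut or P[k−i].
Small cases: P[2]=1, P[3]=2, P[4]=4.
P[5] = max(1·4, 2·3, 3·2, 4·1) = 6
P[6] = max(1·6, 2·4, 3·3, 4·2, 5·1) = 9
P[7] = max(1·9, 2·6, 3·4, 4·3, 5·2, 6·1) = 12
P[8] = max(1·12, 2·9, 3·6, …, 6·2, 7·1) = 18
P[9] = max(1·18, 2·12, 3·9, …, 7·2, 8·1) = 27
P[10] = max(1·27, 2·18, 3·12, …, 8·2, 9·1) = 36
P[11] = max(1·36, 2·27, 3·18, …, 9·2, 10·1) = 54
One optimal split: 3 + 3 + 3 + 2; product 3·3·3·2 = 54.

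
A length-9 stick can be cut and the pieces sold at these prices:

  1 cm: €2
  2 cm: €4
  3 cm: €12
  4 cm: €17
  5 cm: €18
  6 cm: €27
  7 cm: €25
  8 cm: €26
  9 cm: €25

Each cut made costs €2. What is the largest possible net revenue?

Build v[k] bottom-up: v[k] = max over allowed piece i of (p[i] + v[k−i]) − 2 per cut.
v[1] = 2
v[2] = 4
v[3] = 12
v[4] = 17
v[5] = 18
v[6] = 27
v[7] = 27  (first piece 1, then v[6]=27)
v[8] = 32  (first piece 4, then v[4]=17)
v[9] = 37  (first piece 3, then v[6]=27)
One optimal plan: pieces 6 + 3 (1 cut) → €39 − €2 = €37.

37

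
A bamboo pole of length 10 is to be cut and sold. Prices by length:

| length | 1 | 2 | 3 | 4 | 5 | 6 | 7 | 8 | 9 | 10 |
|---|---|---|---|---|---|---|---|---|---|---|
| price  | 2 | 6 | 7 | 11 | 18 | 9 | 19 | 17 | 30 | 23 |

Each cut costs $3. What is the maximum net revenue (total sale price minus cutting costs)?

33

Consider every possible first cut. net[k] is the best of p[i]+net[k−i] over all sellable i≤k, charging 3 whenever i<k.
net[1] = 2
net[2] = 6
net[3] = 7
net[4] = 11
net[5] = 18
net[6] = 17  (first piece 1, then net[5]=18)
net[7] = 21  (first piece 2, then net[5]=18)
net[8] = 22  (first piece 3, then net[5]=18)
net[9] = 30
net[10] = 33  (first piece 5, then net[5]=18)
One optimal plan: pieces 5 + 5 (1 cut) → $36 − $3 = $33.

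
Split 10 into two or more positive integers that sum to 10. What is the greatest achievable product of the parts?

Define prod[k] = max over 1≤i<k of i · max(k−i, prod[k−i]); the inner max lets the remainder stay uncut if that's better.
prod[2] = 1·max(1,0) = 1·1 = 1
prod[3] = 1·max(2,1) = 1·2 = 2
prod[4] = 2·max(2,1) = 2·2 = 4
prod[5] = 2·max(3,2) = 2·3 = 6
prod[6] = 3·max(3,2) = 3·3 = 9
prod[7] = 2·max(5,6) = 2·6 = 12
prod[8] = 2·max(6,9) = 2·9 = 18
prod[9] = 3·max(6,9) = 3·9 = 27
prod[10] = 2·max(8,18) = 2·18 = 36
One optimal split: 3 + 3 + 2 + 2; product 3·3·2·2 = 36.

36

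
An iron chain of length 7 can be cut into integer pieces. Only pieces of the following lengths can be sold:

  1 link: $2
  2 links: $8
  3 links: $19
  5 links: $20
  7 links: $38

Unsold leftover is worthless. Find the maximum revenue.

40

Consider every possible first cut. r[k] is the best of p[i]+r[k−i] over all sellable i≤k.
r[1] = 2
r[2] = max(2+2, 8+0) = 8
r[3] = max(2+8, 8+2, 19+0) = 19
r[4] = max(2+19, 8+8, 19+2) = 21
r[5] = max(2+21, 8+19, 19+8, 20+0) = 27
r[6] = max(2+27, 8+21, 19+19, 20+2) = 38
r[7] = max(2+38, 8+27, 19+21, 20+8, 38+0) = 40
One optimal cutting: 3 + 3 + 1 → $40.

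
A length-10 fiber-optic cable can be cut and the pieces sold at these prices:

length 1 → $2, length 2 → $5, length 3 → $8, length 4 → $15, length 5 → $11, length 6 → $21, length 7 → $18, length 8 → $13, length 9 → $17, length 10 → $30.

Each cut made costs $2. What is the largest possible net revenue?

Consider every possible first cut. net[k] is the best of p[i]+net[k−i] over all sellable i≤k, charging 2 whenever i<k.
net[1] = 2
net[2] = 5
net[3] = 8
net[4] = 15
net[5] = 15  (first piece 1, then net[4]=15)
net[6] = 21
net[7] = 21  (first piece 1, then net[6]=21)
net[8] = 28  (first piece 4, then net[4]=15)
net[9] = 28  (first piece 1, then net[8]=28)
net[10] = 34  (first piece 4, then net[6]=21)
One optimal plan: pieces 6 + 4 (1 cut) → $36 − $2 = $34.

34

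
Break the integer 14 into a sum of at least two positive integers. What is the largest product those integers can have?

Define m[k] = max over 1≤i<k of i · max(k−i, m[k−i]); the inner max lets the remainder stay uncut if that's better.
Small cases: m[2]=1, m[3]=2, m[4]=4, m[5]=6, m[6]=9, m[7]=12, m[8]=18, m[9]=27.
m[10] = 2*max(8,18) = 2*18 = 36
m[11] = 2*max(9,27) = 2*27 = 54
m[12] = 3*max(9,27) = 3*27 = 81
m[13] = 2*max(11,54) = 2*54 = 108
m[14] = 2*max(12,81) = 2*81 = 162
One optimal split: 3 + 3 + 3 + 3 + 2; product 3*3*3*3*2 = 162.

162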